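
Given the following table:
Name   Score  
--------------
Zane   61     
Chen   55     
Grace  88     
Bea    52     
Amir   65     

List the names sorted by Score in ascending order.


Sorting by Score (ascending):
  Bea: 52
  Chen: 55
  Zane: 61
  Amir: 65
  Grace: 88


ANSWER: Bea, Chen, Zane, Amir, Grace


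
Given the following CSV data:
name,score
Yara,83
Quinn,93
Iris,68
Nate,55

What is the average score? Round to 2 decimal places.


Scores: 83, 93, 68, 55
Sum = 299
Count = 4
Average = 299 / 4 = 74.75

ANSWER: 74.75


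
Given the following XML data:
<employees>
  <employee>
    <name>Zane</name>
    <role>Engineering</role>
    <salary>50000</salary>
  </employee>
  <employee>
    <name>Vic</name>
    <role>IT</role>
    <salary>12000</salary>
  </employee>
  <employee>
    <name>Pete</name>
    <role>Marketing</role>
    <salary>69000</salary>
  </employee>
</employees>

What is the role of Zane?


Searching for <employee> with <name>Zane</name>
Found at position 1
<role>Engineering</role>

ANSWER: Engineering


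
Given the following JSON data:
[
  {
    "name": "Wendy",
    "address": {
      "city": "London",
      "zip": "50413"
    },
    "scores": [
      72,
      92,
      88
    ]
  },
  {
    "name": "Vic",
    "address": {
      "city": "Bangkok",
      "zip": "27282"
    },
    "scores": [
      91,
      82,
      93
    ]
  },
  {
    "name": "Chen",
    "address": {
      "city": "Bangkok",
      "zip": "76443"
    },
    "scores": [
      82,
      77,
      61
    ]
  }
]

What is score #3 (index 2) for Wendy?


Path: records[0].scores[2]
Value: 88

ANSWER: 88


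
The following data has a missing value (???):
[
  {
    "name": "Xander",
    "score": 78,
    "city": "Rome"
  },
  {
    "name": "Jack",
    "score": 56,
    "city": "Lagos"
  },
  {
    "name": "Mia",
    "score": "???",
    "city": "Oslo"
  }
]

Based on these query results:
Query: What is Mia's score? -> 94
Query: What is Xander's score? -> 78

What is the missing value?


The missing value is Mia's score
From query: Mia's score = 94

ANSWER: 94


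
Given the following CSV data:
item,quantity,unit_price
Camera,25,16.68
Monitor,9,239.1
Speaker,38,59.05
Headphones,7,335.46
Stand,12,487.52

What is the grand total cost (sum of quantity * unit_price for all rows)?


Computing row totals:
  Camera: 25 * 16.68 = 417.0
  Monitor: 9 * 239.1 = 2151.9
  Speaker: 38 * 59.05 = 2243.9
  Headphones: 7 * 335.46 = 2348.22
  Stand: 12 * 487.52 = 5850.24
Grand total = 417.0 + 2151.9 + 2243.9 + 2348.22 + 5850.24 = 13011.26

ANSWER: 13011.26


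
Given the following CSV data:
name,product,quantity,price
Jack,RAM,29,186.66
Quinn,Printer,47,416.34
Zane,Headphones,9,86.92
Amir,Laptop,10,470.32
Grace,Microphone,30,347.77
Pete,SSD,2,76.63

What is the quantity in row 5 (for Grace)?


Row 5: Grace
Column 'quantity' = 30

ANSWER: 30


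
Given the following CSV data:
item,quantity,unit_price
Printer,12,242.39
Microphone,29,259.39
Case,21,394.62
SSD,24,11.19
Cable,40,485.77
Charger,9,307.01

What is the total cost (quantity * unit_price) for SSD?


Row: SSD
quantity = 24
unit_price = 11.19
total = 24 * 11.19 = 268.56

ANSWER: 268.56


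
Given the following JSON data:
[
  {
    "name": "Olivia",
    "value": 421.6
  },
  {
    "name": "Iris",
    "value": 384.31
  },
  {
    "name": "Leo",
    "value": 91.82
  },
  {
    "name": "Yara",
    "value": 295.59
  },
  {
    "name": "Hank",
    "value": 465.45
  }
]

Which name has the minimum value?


Comparing values:
  Olivia: 421.6
  Iris: 384.31
  Leo: 91.82
  Yara: 295.59
  Hank: 465.45
Minimum: Leo (91.82)

ANSWER: Leo


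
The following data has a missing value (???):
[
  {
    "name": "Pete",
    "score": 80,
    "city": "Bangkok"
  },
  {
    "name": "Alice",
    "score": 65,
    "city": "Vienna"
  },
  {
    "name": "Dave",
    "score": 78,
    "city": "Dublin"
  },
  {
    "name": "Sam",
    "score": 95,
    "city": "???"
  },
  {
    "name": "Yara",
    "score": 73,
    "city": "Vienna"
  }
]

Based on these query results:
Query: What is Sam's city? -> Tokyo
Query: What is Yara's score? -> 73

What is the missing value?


The missing value is Sam's city
From query: Sam's city = Tokyo

ANSWER: Tokyo


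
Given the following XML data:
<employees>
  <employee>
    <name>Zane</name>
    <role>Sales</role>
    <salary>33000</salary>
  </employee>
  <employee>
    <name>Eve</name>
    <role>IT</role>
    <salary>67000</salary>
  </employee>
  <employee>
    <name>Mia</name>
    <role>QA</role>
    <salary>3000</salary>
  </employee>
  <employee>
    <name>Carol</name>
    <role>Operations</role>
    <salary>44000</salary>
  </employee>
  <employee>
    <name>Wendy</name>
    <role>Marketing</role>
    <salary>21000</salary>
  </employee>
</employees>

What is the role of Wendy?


Searching for <employee> with <name>Wendy</name>
Found at position 5
<role>Marketing</role>

ANSWER: Marketing


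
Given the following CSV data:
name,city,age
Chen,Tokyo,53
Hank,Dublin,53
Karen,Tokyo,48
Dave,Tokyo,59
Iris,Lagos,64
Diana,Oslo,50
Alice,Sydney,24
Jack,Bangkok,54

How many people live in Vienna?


Scanning city column for 'Vienna':
Total matches: 0

ANSWER: 0


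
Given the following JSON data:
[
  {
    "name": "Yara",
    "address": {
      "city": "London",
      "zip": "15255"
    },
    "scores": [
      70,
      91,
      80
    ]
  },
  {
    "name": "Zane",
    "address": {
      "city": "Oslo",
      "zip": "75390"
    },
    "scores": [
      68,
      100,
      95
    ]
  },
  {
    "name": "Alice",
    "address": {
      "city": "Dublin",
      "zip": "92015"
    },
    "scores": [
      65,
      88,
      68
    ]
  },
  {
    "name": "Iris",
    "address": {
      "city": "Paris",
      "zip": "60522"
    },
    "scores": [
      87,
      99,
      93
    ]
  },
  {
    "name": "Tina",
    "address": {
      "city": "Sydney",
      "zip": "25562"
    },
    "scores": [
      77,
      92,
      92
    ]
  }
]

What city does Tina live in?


Path: records[4].address.city
Value: Sydney

ANSWER: Sydney


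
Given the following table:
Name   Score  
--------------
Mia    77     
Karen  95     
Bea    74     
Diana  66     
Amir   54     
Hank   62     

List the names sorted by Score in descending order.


Sorting by Score (descending):
  Karen: 95
  Mia: 77
  Bea: 74
  Diana: 66
  Hank: 62
  Amir: 54


ANSWER: Karen, Mia, Bea, Diana, Hank, Amir


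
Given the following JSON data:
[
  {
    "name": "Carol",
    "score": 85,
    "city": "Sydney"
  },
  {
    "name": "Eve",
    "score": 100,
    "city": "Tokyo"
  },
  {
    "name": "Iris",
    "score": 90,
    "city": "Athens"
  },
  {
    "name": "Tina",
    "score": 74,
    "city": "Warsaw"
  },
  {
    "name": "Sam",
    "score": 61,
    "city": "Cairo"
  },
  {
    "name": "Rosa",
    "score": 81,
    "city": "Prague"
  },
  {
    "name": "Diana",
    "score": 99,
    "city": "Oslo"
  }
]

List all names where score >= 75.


Filtering records where score >= 75:
  Carol (score=85) -> YES
  Eve (score=100) -> YES
  Iris (score=90) -> YES
  Tina (score=74) -> no
  Sam (score=61) -> no
  Rosa (score=81) -> YES
  Diana (score=99) -> YES


ANSWER: Carol, Eve, Iris, Rosa, Diana


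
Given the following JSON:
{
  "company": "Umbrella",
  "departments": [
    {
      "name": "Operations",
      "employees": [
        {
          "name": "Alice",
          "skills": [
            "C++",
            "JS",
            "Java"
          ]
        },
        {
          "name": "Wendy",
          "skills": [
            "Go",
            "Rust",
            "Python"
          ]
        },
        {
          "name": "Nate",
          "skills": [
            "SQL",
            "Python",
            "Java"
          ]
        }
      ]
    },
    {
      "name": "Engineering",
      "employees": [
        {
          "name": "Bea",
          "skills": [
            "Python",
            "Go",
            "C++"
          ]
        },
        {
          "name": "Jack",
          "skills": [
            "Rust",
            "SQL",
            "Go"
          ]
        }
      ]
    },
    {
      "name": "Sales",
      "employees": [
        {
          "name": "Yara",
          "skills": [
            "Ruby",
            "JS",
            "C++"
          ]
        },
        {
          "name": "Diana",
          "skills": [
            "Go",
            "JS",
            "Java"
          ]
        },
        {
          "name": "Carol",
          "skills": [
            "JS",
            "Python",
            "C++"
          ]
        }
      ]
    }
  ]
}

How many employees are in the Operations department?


Path: departments[0].employees
Count: 3

ANSWER: 3


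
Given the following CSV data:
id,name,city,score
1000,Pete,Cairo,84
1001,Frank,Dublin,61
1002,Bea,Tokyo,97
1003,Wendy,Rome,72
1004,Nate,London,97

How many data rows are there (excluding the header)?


Counting rows (excluding header):
Header: id,name,city,score
Data rows: 5

ANSWER: 5


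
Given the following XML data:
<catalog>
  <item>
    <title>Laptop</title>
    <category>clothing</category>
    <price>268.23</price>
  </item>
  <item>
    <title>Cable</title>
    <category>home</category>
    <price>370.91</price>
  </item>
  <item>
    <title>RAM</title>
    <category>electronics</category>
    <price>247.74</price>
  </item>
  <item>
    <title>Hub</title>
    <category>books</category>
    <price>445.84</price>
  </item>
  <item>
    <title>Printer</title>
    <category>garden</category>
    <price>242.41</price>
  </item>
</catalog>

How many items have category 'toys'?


Scanning <item> elements for <category>toys</category>:
Count: 0

ANSWER: 0


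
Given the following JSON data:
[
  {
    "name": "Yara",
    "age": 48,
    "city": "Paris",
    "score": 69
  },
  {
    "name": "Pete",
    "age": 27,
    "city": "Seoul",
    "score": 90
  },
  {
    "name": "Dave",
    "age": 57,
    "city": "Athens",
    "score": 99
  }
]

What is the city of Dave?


Looking up record where name = Dave
Record index: 2
Field 'city' = Athens

ANSWER: Athens


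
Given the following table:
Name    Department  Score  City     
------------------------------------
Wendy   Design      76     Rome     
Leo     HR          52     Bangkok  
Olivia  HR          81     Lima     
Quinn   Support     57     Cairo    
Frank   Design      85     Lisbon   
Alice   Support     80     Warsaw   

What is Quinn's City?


Row 4: Quinn
City = Cairo

ANSWER: Cairo


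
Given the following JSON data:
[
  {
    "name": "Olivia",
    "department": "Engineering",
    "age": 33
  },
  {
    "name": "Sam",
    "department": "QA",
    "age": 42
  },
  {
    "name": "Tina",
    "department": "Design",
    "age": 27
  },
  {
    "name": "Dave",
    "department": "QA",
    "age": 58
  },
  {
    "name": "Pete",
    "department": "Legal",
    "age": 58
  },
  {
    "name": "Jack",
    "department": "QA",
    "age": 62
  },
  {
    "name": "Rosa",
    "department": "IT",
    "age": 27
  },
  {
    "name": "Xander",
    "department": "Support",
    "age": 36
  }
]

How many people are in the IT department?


Scanning records for department = IT
  Record 6: Rosa
Count: 1

ANSWER: 1


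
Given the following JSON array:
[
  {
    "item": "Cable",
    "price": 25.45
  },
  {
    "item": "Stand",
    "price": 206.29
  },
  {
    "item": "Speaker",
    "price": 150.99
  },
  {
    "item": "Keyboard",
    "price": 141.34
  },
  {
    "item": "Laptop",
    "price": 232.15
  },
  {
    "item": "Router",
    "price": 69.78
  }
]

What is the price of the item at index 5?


Array index 5 -> Router
price = 69.78

ANSWER: 69.78


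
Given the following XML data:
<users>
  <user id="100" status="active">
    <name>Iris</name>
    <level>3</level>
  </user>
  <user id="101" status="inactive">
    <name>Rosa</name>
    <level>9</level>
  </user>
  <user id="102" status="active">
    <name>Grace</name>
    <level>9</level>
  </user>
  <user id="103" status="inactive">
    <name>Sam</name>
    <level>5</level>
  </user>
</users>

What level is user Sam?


Finding user: Sam
<level>5</level>

ANSWER: 5


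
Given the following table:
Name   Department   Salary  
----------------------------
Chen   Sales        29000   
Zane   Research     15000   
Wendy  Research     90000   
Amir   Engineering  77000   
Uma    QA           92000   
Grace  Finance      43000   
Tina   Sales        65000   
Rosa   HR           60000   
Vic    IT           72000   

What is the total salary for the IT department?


IT department members:
  Vic: 72000
Total = 72000 = 72000

ANSWER: 72000


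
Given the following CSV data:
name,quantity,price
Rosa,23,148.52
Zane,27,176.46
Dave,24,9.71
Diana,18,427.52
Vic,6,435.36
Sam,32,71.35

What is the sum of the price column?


Values in 'price' column:
  Row 1: 148.52
  Row 2: 176.46
  Row 3: 9.71
  Row 4: 427.52
  Row 5: 435.36
  Row 6: 71.35
Sum = 148.52 + 176.46 + 9.71 + 427.52 + 435.36 + 71.35 = 1268.92

ANSWER: 1268.92


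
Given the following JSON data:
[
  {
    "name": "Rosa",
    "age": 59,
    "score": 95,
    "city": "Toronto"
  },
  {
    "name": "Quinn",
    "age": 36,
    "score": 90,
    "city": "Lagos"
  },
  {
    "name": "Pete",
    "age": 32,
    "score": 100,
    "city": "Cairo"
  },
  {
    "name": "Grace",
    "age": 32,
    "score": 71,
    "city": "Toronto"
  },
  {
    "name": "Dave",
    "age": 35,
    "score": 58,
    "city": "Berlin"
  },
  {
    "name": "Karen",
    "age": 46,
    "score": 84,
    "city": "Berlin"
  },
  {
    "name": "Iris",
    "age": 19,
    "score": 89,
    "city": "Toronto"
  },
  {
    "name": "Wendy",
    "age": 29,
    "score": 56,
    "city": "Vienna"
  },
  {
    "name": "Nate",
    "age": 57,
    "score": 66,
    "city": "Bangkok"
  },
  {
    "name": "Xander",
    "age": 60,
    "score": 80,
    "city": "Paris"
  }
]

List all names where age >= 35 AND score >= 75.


Checking both conditions:
  Rosa (age=59, score=95) -> YES
  Quinn (age=36, score=90) -> YES
  Pete (age=32, score=100) -> no
  Grace (age=32, score=71) -> no
  Dave (age=35, score=58) -> no
  Karen (age=46, score=84) -> YES
  Iris (age=19, score=89) -> no
  Wendy (age=29, score=56) -> no
  Nate (age=57, score=66) -> no
  Xander (age=60, score=80) -> YES


ANSWER: Rosa, Quinn, Karen, Xander


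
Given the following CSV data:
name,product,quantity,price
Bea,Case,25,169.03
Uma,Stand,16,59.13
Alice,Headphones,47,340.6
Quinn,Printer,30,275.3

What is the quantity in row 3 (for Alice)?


Row 3: Alice
Column 'quantity' = 47

ANSWER: 47


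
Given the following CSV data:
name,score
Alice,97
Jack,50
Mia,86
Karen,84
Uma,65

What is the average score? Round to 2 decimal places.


Scores: 97, 50, 86, 84, 65
Sum = 382
Count = 5
Average = 382 / 5 = 76.40

ANSWER: 76.40


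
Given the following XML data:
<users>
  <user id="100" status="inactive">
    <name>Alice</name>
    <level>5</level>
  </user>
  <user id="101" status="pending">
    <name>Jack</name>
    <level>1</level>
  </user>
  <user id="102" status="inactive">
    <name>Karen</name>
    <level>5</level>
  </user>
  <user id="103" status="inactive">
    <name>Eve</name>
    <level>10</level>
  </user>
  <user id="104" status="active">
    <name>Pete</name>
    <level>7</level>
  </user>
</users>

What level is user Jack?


Finding user: Jack
<level>1</level>

ANSWER: 1


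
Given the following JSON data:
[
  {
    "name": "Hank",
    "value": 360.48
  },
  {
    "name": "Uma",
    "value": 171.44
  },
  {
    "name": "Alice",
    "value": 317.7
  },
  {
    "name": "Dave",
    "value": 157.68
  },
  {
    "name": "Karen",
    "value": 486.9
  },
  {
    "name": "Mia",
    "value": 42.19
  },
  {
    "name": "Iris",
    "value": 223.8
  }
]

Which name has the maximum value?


Comparing values:
  Hank: 360.48
  Uma: 171.44
  Alice: 317.7
  Dave: 157.68
  Karen: 486.9
  Mia: 42.19
  Iris: 223.8
Maximum: Karen (486.9)

ANSWER: Karen


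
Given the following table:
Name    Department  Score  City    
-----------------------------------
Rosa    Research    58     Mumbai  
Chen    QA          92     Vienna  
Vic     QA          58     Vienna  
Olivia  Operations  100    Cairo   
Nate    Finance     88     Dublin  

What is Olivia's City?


Row 4: Olivia
City = Cairo

ANSWER: Cairo


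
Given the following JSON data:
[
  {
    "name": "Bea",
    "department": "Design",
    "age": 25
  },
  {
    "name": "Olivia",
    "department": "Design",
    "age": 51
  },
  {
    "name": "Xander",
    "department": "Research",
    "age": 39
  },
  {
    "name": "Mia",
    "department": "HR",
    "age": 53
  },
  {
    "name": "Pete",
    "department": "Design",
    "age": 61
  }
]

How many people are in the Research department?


Scanning records for department = Research
  Record 2: Xander
Count: 1

ANSWER: 1


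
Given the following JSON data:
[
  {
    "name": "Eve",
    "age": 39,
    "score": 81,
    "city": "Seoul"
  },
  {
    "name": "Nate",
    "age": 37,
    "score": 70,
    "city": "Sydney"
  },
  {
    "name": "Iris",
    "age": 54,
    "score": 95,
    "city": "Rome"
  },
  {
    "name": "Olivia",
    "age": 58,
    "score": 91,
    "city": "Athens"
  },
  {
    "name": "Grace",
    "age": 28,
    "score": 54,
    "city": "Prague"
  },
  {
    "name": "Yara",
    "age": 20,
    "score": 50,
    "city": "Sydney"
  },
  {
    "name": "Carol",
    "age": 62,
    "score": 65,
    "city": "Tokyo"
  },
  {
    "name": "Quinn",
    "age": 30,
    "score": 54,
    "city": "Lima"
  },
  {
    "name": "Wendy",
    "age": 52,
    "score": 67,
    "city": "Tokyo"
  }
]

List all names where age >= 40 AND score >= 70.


Checking both conditions:
  Eve (age=39, score=81) -> no
  Nate (age=37, score=70) -> no
  Iris (age=54, score=95) -> YES
  Olivia (age=58, score=91) -> YES
  Grace (age=28, score=54) -> no
  Yara (age=20, score=50) -> no
  Carol (age=62, score=65) -> no
  Quinn (age=30, score=54) -> no
  Wendy (age=52, score=67) -> no


ANSWER: Iris, Olivia


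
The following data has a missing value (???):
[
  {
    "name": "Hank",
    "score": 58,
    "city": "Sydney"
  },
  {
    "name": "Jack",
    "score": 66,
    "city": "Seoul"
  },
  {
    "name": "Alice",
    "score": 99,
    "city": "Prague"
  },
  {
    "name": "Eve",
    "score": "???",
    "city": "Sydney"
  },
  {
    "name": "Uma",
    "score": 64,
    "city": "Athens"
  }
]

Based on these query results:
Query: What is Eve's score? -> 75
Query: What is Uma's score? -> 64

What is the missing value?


The missing value is Eve's score
From query: Eve's score = 75

ANSWER: 75


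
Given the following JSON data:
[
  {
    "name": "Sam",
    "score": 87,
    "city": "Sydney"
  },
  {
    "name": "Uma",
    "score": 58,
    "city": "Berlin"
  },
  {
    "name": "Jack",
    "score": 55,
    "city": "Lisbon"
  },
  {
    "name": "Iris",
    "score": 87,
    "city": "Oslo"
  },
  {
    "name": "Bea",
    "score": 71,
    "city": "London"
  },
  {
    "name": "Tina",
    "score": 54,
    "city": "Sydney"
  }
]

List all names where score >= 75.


Filtering records where score >= 75:
  Sam (score=87) -> YES
  Uma (score=58) -> no
  Jack (score=55) -> no
  Iris (score=87) -> YES
  Bea (score=71) -> no
  Tina (score=54) -> no


ANSWER: Sam, Iris


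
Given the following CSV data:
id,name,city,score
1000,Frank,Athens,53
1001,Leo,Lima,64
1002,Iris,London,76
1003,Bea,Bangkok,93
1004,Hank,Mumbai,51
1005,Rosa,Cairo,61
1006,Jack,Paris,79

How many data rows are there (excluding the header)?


Counting rows (excluding header):
Header: id,name,city,score
Data rows: 7

ANSWER: 7


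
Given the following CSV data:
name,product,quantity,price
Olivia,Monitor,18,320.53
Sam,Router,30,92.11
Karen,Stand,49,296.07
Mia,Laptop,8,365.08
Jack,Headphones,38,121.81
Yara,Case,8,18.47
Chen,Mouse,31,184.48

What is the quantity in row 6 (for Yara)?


Row 6: Yara
Column 'quantity' = 8

ANSWER: 8


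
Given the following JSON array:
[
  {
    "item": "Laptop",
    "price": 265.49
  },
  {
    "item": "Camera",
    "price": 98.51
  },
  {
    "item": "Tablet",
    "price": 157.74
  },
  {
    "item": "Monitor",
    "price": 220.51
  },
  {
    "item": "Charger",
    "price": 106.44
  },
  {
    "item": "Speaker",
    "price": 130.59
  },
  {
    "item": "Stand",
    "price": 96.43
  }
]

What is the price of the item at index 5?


Array index 5 -> Speaker
price = 130.59

ANSWER: 130.59


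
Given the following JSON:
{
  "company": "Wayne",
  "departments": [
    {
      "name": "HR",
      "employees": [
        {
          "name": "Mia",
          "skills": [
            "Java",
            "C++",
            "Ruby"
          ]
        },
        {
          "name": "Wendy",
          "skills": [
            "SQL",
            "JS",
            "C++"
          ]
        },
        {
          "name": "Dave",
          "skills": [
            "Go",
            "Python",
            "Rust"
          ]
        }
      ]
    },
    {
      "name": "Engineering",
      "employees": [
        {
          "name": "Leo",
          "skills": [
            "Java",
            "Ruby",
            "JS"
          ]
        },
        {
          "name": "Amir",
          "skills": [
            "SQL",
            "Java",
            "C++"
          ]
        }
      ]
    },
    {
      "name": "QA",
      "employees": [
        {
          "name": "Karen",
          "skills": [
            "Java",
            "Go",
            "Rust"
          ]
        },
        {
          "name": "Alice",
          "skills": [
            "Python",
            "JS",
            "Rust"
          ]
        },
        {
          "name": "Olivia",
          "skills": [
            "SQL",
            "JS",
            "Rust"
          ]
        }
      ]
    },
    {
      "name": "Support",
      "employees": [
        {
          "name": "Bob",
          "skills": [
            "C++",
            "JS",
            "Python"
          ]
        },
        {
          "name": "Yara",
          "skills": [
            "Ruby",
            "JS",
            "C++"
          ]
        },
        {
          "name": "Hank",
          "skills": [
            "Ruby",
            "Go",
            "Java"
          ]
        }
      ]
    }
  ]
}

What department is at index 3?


Path: departments[3].name
Value: Support

ANSWER: Support


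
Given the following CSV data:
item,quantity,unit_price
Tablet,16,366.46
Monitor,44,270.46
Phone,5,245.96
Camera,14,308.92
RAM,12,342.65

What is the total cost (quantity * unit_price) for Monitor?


Row: Monitor
quantity = 44
unit_price = 270.46
total = 44 * 270.46 = 11900.24

ANSWER: 11900.24


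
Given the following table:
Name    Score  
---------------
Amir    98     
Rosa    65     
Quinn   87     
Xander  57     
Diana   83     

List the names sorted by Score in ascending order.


Sorting by Score (ascending):
  Xander: 57
  Rosa: 65
  Diana: 83
  Quinn: 87
  Amir: 98


ANSWER: Xander, Rosa, Diana, Quinn, Amir


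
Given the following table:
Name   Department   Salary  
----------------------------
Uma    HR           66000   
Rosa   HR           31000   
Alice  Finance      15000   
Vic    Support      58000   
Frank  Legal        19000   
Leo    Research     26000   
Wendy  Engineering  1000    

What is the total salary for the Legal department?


Legal department members:
  Frank: 19000
Total = 19000 = 19000

ANSWER: 19000


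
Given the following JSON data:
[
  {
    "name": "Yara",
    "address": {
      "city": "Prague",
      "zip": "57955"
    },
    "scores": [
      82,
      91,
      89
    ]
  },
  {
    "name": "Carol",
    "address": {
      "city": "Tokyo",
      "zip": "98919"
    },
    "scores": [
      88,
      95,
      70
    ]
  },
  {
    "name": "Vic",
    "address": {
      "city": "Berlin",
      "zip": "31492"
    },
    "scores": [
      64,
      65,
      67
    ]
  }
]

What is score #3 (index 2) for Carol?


Path: records[1].scores[2]
Value: 70

ANSWER: 70


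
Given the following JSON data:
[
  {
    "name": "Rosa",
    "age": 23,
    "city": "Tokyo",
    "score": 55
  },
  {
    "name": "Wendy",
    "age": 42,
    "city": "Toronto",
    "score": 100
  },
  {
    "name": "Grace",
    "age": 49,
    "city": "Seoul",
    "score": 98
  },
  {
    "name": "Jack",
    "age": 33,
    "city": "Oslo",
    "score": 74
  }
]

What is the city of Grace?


Looking up record where name = Grace
Record index: 2
Field 'city' = Seoul

ANSWER: Seoul


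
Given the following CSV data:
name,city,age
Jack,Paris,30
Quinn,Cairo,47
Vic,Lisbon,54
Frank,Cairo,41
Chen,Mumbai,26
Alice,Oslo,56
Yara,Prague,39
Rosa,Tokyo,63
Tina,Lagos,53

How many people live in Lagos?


Scanning city column for 'Lagos':
  Row 9: Tina -> MATCH
Total matches: 1

ANSWER: 1


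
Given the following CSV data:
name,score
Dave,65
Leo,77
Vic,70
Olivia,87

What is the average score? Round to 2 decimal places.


Scores: 65, 77, 70, 87
Sum = 299
Count = 4
Average = 299 / 4 = 74.75

ANSWER: 74.75


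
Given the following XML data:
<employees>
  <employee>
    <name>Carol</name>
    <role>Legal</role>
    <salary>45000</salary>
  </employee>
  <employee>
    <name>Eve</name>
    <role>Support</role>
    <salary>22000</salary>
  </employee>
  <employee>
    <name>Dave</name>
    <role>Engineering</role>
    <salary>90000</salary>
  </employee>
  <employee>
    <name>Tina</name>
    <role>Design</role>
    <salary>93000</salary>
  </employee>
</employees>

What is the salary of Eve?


Searching for <employee> with <name>Eve</name>
Found at position 2
<salary>22000</salary>

ANSWER: 22000


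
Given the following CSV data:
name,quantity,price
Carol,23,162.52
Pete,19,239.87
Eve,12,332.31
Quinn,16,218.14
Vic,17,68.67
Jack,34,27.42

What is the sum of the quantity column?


Values in 'quantity' column:
  Row 1: 23
  Row 2: 19
  Row 3: 12
  Row 4: 16
  Row 5: 17
  Row 6: 34
Sum = 23 + 19 + 12 + 16 + 17 + 34 = 121

ANSWER: 121


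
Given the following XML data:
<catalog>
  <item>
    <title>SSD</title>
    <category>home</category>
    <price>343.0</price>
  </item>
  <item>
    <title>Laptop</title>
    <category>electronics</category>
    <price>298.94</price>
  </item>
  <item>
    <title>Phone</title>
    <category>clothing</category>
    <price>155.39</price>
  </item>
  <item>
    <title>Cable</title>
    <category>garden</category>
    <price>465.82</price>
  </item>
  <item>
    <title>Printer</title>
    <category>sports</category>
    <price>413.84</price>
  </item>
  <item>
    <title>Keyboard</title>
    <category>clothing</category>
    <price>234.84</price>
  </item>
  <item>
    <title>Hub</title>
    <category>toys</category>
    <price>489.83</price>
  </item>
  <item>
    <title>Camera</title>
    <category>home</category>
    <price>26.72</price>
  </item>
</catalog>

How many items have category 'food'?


Scanning <item> elements for <category>food</category>:
Count: 0

ANSWER: 0


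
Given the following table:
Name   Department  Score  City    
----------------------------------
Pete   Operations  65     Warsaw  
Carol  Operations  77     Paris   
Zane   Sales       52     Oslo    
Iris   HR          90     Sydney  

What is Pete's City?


Row 1: Pete
City = Warsaw

ANSWER: Warsaw


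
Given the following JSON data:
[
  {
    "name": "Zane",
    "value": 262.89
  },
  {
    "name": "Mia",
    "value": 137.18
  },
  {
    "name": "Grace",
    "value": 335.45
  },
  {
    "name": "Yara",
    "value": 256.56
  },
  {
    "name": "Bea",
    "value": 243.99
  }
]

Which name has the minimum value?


Comparing values:
  Zane: 262.89
  Mia: 137.18
  Grace: 335.45
  Yara: 256.56
  Bea: 243.99
Minimum: Mia (137.18)

ANSWER: Mia


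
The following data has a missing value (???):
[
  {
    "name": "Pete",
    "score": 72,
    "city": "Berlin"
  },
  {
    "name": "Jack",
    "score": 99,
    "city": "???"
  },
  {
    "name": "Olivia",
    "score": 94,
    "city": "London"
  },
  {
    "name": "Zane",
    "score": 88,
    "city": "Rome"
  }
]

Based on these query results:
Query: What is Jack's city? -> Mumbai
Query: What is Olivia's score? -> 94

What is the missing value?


The missing value is Jack's city
From query: Jack's city = Mumbai

ANSWER: Mumbai


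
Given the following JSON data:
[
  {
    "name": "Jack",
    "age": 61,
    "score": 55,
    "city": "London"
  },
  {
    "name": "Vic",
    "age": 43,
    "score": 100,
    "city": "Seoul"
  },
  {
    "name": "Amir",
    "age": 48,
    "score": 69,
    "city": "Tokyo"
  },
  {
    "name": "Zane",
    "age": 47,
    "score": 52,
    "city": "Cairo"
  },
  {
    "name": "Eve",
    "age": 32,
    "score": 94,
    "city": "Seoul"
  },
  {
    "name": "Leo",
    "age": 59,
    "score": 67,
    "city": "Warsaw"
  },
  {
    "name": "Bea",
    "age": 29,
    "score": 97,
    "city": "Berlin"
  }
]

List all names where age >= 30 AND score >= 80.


Checking both conditions:
  Jack (age=61, score=55) -> no
  Vic (age=43, score=100) -> YES
  Amir (age=48, score=69) -> no
  Zane (age=47, score=52) -> no
  Eve (age=32, score=94) -> YES
  Leo (age=59, score=67) -> no
  Bea (age=29, score=97) -> no


ANSWER: Vic, Eve


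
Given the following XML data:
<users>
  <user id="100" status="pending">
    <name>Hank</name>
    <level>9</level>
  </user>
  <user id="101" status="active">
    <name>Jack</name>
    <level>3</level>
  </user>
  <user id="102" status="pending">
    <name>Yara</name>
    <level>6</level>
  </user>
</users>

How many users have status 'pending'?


Counting users with status='pending':
  Hank (id=100) -> MATCH
  Yara (id=102) -> MATCH
Count: 2

ANSWER: 2


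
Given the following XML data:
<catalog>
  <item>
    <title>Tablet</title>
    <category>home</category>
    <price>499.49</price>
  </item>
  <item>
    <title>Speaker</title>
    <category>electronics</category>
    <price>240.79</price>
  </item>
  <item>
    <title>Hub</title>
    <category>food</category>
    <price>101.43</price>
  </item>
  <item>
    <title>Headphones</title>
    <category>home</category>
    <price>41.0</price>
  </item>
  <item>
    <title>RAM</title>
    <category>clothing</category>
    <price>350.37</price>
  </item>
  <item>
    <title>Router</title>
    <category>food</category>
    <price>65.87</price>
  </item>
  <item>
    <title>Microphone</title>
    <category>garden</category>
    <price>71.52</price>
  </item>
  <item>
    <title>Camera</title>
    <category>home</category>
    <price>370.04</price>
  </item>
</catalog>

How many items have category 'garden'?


Scanning <item> elements for <category>garden</category>:
  Item 7: Microphone -> MATCH
Count: 1

ANSWER: 1


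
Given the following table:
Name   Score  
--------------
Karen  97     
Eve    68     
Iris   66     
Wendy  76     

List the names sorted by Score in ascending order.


Sorting by Score (ascending):
  Iris: 66
  Eve: 68
  Wendy: 76
  Karen: 97


ANSWER: Iris, Eve, Wendy, Karen


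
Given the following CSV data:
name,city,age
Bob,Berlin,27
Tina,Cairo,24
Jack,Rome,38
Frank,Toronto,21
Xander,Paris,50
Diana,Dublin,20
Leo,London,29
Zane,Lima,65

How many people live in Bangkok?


Scanning city column for 'Bangkok':
Total matches: 0

ANSWER: 0


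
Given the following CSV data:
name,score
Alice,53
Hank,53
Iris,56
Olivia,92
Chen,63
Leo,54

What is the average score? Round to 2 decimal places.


Scores: 53, 53, 56, 92, 63, 54
Sum = 371
Count = 6
Average = 371 / 6 = 61.83

ANSWER: 61.83


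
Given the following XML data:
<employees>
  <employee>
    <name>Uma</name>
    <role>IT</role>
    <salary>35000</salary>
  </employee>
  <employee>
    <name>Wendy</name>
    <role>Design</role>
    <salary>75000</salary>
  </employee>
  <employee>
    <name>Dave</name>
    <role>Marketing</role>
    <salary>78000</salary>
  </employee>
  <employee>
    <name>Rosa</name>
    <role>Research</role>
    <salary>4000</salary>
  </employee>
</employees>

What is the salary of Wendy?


Searching for <employee> with <name>Wendy</name>
Found at position 2
<salary>75000</salary>

ANSWER: 75000


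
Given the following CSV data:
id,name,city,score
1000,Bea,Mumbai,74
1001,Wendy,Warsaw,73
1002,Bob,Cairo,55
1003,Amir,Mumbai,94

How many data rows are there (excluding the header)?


Counting rows (excluding header):
Header: id,name,city,score
Data rows: 4

ANSWER: 4


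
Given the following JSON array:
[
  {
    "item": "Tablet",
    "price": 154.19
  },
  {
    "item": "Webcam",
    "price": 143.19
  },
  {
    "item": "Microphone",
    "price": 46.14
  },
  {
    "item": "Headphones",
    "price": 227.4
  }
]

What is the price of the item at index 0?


Array index 0 -> Tablet
price = 154.19

ANSWER: 154.19


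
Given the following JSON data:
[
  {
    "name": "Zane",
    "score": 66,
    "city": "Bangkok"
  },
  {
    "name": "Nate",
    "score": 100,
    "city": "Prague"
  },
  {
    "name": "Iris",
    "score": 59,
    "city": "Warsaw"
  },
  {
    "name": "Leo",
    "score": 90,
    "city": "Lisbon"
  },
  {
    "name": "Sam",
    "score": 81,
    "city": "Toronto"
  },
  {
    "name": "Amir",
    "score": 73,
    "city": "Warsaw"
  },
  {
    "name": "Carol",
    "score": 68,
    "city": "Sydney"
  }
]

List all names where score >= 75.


Filtering records where score >= 75:
  Zane (score=66) -> no
  Nate (score=100) -> YES
  Iris (score=59) -> no
  Leo (score=90) -> YES
  Sam (score=81) -> YES
  Amir (score=73) -> no
  Carol (score=68) -> no


ANSWER: Nate, Leo, Sam


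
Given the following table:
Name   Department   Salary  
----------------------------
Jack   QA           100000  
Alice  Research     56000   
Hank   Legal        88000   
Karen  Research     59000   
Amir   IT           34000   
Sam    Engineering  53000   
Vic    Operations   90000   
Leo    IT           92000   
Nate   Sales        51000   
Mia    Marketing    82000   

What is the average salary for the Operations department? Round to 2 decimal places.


Operations department members:
  Vic: 90000
Sum = 90000
Count = 1
Average = 90000 / 1 = 90000.00

ANSWER: 90000.00


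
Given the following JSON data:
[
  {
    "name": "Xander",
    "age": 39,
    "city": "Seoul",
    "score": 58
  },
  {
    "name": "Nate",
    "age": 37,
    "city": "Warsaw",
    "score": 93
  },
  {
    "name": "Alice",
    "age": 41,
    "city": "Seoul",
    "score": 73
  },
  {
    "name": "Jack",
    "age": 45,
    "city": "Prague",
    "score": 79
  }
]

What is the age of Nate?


Looking up record where name = Nate
Record index: 1
Field 'age' = 37

ANSWER: 37


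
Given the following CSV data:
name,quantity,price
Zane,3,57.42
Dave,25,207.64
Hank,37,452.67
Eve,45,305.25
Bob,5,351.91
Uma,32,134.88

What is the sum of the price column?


Values in 'price' column:
  Row 1: 57.42
  Row 2: 207.64
  Row 3: 452.67
  Row 4: 305.25
  Row 5: 351.91
  Row 6: 134.88
Sum = 57.42 + 207.64 + 452.67 + 305.25 + 351.91 + 134.88 = 1509.77

ANSWER: 1509.77


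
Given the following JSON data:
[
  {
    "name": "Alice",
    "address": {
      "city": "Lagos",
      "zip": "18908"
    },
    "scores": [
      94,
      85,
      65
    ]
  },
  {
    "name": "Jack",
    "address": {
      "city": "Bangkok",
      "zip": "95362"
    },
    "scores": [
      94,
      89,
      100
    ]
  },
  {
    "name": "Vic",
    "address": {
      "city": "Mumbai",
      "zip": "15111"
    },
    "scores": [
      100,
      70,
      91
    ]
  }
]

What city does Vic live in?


Path: records[2].address.city
Value: Mumbai

ANSWER: Mumbai


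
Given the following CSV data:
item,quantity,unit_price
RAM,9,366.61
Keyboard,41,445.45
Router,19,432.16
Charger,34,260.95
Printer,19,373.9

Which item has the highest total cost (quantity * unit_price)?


Computing row totals:
  RAM: 3299.49
  Keyboard: 18263.45
  Router: 8211.04
  Charger: 8872.3
  Printer: 7104.1
Maximum: Keyboard (18263.45)

ANSWER: Keyboard


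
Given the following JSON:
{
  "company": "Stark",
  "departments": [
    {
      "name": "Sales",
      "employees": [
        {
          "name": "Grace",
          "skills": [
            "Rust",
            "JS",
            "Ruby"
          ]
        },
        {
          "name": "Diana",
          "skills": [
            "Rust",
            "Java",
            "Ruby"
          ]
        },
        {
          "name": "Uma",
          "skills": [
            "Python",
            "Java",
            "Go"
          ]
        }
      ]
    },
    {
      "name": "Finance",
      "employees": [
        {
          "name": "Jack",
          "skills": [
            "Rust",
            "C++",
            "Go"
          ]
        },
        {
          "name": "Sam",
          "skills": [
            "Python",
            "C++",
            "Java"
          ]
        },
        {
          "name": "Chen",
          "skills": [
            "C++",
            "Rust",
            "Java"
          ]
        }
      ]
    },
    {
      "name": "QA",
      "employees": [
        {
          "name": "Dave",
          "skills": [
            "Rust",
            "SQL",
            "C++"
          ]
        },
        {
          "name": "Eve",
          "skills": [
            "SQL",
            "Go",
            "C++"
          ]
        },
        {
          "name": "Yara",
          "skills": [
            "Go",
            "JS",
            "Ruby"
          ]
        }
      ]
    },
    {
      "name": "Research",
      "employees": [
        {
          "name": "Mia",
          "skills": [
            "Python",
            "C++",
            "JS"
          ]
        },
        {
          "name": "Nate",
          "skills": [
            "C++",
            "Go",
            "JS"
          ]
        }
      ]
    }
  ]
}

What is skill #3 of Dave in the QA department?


Path: departments[2].employees[0].skills[2]
Value: C++

ANSWER: C++


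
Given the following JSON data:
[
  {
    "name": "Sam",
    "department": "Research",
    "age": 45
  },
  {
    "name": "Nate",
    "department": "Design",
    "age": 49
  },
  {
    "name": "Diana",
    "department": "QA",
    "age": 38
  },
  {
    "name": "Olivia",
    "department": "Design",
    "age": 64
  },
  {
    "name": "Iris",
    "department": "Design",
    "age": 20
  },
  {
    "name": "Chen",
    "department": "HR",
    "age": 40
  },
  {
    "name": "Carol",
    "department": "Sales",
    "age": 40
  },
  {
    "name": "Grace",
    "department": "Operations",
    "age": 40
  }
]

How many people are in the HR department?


Scanning records for department = HR
  Record 5: Chen
Count: 1

ANSWER: 1


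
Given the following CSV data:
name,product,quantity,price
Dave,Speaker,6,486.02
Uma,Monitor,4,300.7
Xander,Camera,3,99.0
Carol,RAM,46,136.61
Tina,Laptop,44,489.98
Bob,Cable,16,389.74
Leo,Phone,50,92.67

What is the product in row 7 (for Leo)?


Row 7: Leo
Column 'product' = Phone

ANSWER: Phone


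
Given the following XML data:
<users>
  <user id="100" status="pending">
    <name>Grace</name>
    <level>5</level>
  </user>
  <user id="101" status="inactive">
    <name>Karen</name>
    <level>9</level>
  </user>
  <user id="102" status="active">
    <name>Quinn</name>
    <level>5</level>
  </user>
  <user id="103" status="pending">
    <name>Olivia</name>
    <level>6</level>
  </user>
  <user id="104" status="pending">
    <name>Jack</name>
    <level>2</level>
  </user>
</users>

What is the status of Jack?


Finding user with name = Jack
user id="104" status="pending"

ANSWER: pending


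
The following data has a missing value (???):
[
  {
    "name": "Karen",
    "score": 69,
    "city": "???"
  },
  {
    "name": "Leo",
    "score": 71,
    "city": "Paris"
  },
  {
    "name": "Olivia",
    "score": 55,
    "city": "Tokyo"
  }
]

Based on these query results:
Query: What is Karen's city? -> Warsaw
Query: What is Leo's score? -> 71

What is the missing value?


The missing value is Karen's city
From query: Karen's city = Warsaw

ANSWER: Warsaw


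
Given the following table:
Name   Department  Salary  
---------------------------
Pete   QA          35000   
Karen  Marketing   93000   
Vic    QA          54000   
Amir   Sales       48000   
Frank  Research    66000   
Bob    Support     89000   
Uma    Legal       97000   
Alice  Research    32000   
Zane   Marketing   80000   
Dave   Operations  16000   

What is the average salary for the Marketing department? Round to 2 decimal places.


Marketing department members:
  Karen: 93000
  Zane: 80000
Sum = 173000
Count = 2
Average = 173000 / 2 = 86500.00

ANSWER: 86500.00
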